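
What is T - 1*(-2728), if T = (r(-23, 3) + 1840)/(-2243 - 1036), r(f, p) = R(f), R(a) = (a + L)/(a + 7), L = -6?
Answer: 47697441/17488 ≈ 2727.4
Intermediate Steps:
R(a) = (-6 + a)/(7 + a) (R(a) = (a - 6)/(a + 7) = (-6 + a)/(7 + a))
r(f, p) = (-6 + f)/(7 + f)
T = -9823/17488 (T = ((-6 - 23)/(7 - 23) + 1840)/(-2243 - 1036) = (-29/(-16) + 1840)/(-3279) = (-1/16*(-29) + 1840)*(-1/3279) = (29/16 + 1840)*(-1/3279) = (29469/16)*(-1/3279) = -9823/17488 ≈ -0.56170)
T - 1*(-2728) = -9823/17488 - 1*(-2728) = -9823/17488 + 2728 = 47697441/17488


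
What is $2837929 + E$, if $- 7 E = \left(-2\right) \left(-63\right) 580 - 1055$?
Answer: $\frac{19793478}{7} \approx 2.8276 \cdot 10^{6}$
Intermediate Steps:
$E = - \frac{72025}{7}$ ($E = - \frac{\left(-2\right) \left(-63\right) 580 - 1055}{7} = - \frac{126 \cdot 580 - 1055}{7} = - \frac{73080 - 1055}{7} = \left(- \frac{1}{7}\right) 72025 = - \frac{72025}{7} \approx -10289.0$)
$2837929 + E = 2837929 - \frac{72025}{7} = \frac{19793478}{7}$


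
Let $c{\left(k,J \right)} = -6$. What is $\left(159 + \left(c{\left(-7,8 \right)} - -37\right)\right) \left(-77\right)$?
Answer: $-14630$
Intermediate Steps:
$\left(159 + \left(c{\left(-7,8 \right)} - -37\right)\right) \left(-77\right) = \left(159 - -31\right) \left(-77\right) = \left(159 + \left(-6 + 37\right)\right) \left(-77\right) = \left(159 + 31\right) \left(-77\right) = 190 \left(-77\right) = -14630$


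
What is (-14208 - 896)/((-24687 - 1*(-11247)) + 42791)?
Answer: -15104/29351 ≈ -0.51460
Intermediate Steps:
(-14208 - 896)/((-24687 - 1*(-11247)) + 42791) = -15104/((-24687 + 11247) + 42791) = -15104/(-13440 + 42791) = -15104/29351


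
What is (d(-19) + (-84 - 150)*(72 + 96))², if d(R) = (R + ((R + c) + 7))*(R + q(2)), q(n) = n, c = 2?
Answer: 1506914761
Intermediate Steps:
d(R) = (2 + R)*(9 + 2*R) (d(R) = (R + ((R + 2) + 7))*(R + 2) = (R + ((2 + R) + 7))*(2 + R) = (R + (9 + R))*(2 + R) = (9 + 2*R)*(2 + R) = (2 + R)*(9 + 2*R))
(d(-19) + (-84 - 150)*(72 + 96))² = ((18 + 2*(-19)² + 13*(-19)) + (-84 - 150)*(72 + 96))² = ((18 + 2*361 - 247) - 234*168)² = ((18 + 722 - 247) - 39312)² = (493 - 39312)² = (-38819)² = 1506914761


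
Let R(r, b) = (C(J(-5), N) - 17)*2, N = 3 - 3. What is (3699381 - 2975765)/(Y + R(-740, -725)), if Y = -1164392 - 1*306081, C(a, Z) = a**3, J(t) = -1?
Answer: -723616/1470509 ≈ -0.49209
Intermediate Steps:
N = 0
R(r, b) = -36 (R(r, b) = ((-1)**3 - 17)*2 = (-1 - 17)*2 = -18*2 = -36)
Y = -1470473 (Y = -1164392 - 306081 = -1470473)
(3699381 - 2975765)/(Y + R(-740, -725)) = (3699381 - 2975765)/(-1470473 - 36) = 723616/(-1470509) = 723616*(-1/1470509) = -723616/1470509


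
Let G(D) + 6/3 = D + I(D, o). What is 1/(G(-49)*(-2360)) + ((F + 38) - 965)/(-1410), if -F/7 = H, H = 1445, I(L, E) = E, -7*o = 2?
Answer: 187104679/23892168 ≈ 7.8312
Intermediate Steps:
o = -2/7 (o = -⅐*2 = -2/7 ≈ -0.28571)
G(D) = -16/7 + D (G(D) = -2 + (D - 2/7) = -2 + (-2/7 + D) = -16/7 + D)
F = -10115 (F = -7*1445 = -10115)
1/(G(-49)*(-2360)) + ((F + 38) - 965)/(-1410) = 1/(-16/7 - 49*(-2360)) + ((-10115 + 38) - 965)/(-1410) = -1/2360/(-359/7) + (-10077 - 965)*(-1/1410) = -7/359*(-1/2360) - 11042*(-1/1410) = 7/847240 + 5521/705 = 187104679/23892168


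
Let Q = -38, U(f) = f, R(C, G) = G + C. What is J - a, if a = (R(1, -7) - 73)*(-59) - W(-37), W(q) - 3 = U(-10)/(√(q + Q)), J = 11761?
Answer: 7103 + 2*I*√3/3 ≈ 7103.0 + 1.1547*I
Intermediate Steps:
R(C, G) = C + G
W(q) = 3 - 10/√(-38 + q) (W(q) = 3 - 10/√(q - 38) = 3 - 10/√(-38 + q))
a = 4658 - 2*I*√3/3 (a = ((1 - 7) - 73)*(-59) - (3 - 10/√(-38 - 37)) = (-6 - 73)*(-59) - (3 - (-2)*I*√3/3) = -79*(-59) - (3 - (-2)*I*√3/3) = 4661 - (3 + 2*I*√3/3) = 4661 + (-3 - 2*I*√3/3) = 4658 - 2*I*√3/3 ≈ 4658.0 - 1.1547*I)
J - a = 11761 - (4658 - 2*I*√3/3) = 11761 + (-4658 + 2*I*√3/3) = 7103 + 2*I*√3/3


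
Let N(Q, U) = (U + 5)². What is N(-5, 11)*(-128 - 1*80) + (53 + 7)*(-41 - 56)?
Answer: -59068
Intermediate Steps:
N(Q, U) = (5 + U)²
N(-5, 11)*(-128 - 1*80) + (53 + 7)*(-41 - 56) = (5 + 11)²*(-128 - 1*80) + (53 + 7)*(-41 - 56) = 16²*(-128 - 80) + 60*(-97) = 256*(-208) - 5820 = -53248 - 5820 = -59068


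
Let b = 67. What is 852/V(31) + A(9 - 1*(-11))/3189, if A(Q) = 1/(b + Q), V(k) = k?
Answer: 236381467/8600733 ≈ 27.484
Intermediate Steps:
A(Q) = 1/(67 + Q)
852/V(31) + A(9 - 1*(-11))/3189 = 852/31 + 1/((67 + (9 - 1*(-11)))*3189) = 852*(1/31) + (1/3189)/(67 + (9 + 11)) = 852/31 + (1/3189)/(67 + 20) = 852/31 + (1/3189)/87 = 852/31 + (1/87)*(1/3189) = 852/31 + 1/277443 = 236381467/8600733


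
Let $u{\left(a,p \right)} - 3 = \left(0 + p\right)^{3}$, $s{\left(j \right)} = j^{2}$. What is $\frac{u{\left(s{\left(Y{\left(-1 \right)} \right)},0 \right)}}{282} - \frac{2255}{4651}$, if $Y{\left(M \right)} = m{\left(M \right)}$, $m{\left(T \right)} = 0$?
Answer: $- \frac{207319}{437194} \approx -0.4742$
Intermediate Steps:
$Y{\left(M \right)} = 0$
$u{\left(a,p \right)} = 3 + p^{3}$ ($u{\left(a,p \right)} = 3 + \left(0 + p\right)^{3} = 3 + p^{3}$)
$\frac{u{\left(s{\left(Y{\left(-1 \right)} \right)},0 \right)}}{282} - \frac{2255}{4651} = \frac{3 + 0^{3}}{282} - \frac{2255}{4651} = \left(3 + 0\right) \frac{1}{282} - \frac{2255}{4651} = 3 \cdot \frac{1}{282} - \frac{2255}{4651} = \frac{1}{94} - \frac{2255}{4651} = - \frac{207319}{437194}$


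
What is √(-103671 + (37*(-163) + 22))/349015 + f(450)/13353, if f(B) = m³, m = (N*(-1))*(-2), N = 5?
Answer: 1000/13353 + 4*I*√6855/349015 ≈ 0.07489 + 0.0009489*I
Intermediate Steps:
m = 10 (m = (5*(-1))*(-2) = -5*(-2) = 10)
f(B) = 1000 (f(B) = 10³ = 1000)
√(-103671 + (37*(-163) + 22))/349015 + f(450)/13353 = √(-103671 + (37*(-163) + 22))/349015 + 1000/13353 = √(-103671 + (-6031 + 22))*(1/349015) + 1000*(1/13353) = √(-103671 - 6009)*(1/349015) + 1000/13353 = √(-109680)*(1/349015) + 1000/13353 = (4*I*√6855)*(1/349015) + 1000/13353 = 4*I*√6855/349015 + 1000/13353 = 1000/13353 + 4*I*√6855/349015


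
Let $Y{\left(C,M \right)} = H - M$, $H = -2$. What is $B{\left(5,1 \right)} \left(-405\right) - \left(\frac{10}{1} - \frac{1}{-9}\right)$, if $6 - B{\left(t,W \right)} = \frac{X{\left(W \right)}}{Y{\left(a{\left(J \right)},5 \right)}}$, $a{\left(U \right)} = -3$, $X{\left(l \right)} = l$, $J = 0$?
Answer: $- \frac{157372}{63} \approx -2498.0$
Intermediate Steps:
$Y{\left(C,M \right)} = -2 - M$
$B{\left(t,W \right)} = 6 + \frac{W}{7}$ ($B{\left(t,W \right)} = 6 - \frac{W}{-2 - 5} = 6 - \frac{W}{-7} = 6 - W \left(- \frac{1}{7}\right) = 6 - - \frac{W}{7} = 6 + \frac{W}{7}$)
$B{\left(5,1 \right)} \left(-405\right) - \left(\frac{10}{1} - \frac{1}{-9}\right) = \left(6 + \frac{1}{7} \cdot 1\right) \left(-405\right) - \left(\frac{10}{1} - \frac{1}{-9}\right) = \left(6 + \frac{1}{7}\right) \left(-405\right) - \left(10 \cdot 1 - - \frac{1}{9}\right) = \frac{43}{7} \left(-405\right) - \left(10 + \frac{1}{9}\right) = - \frac{17415}{7} - \frac{91}{9} = - \frac{157372}{63}$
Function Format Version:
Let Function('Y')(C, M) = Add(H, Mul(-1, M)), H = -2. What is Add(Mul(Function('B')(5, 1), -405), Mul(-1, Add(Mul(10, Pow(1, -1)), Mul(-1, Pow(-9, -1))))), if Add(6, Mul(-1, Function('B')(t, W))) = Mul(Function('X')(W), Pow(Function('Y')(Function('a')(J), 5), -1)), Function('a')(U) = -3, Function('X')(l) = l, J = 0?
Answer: Rational(-157372, 63) ≈ -2498.0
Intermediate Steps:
Function('Y')(C, M) = Add(-2, Mul(-1, M))
Function('B')(t, W) = Add(6, Mul(Rational(1, 7), W)) (Function('B')(t, W) = Add(6, Mul(-1, Mul(W, Pow(Add(-2, Mul(-1, 5)), -1)))) = Add(6, Mul(-1, Mul(W, Pow(Add(-2, -5), -1)))) = Add(6, Mul(-1, Mul(W, Pow(-7, -1)))) = Add(6, Mul(-1, Mul(W, Rational(-1, 7)))) = Add(6, Mul(-1, Mul(Rational(-1, 7), W))) = Add(6, Mul(Rational(1, 7), W)))
Add(Mul(Function('B')(5, 1), -405), Mul(-1, Add(Mul(10, Pow(1, -1)), Mul(-1, Pow(-9, -1))))) = Add(Mul(Add(6, Mul(Rational(1, 7), 1)), -405), Mul(-1, Add(Mul(10, Pow(1, -1)), Mul(-1, Pow(-9, -1))))) = Add(Mul(Add(6, Rational(1, 7)), -405), Mul(-1, Add(Mul(10, 1), Mul(-1, Rational(-1, 9))))) = Add(Mul(Rational(43, 7), -405), Mul(-1, Add(10, Rational(1, 9)))) = Add(Rational(-17415, 7), Mul(-1, Rational(91, 9))) = Add(Rational(-17415, 7), Rational(-91, 9)) = Rational(-157372, 63)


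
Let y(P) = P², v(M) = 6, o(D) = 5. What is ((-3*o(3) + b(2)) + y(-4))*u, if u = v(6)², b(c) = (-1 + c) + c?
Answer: 144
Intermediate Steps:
b(c) = -1 + 2*c
u = 36 (u = 6² = 36)
((-3*o(3) + b(2)) + y(-4))*u = ((-3*5 + (-1 + 2*2)) + (-4)²)*36 = ((-15 + (-1 + 4)) + 16)*36 = ((-15 + 3) + 16)*36 = (-12 + 16)*36 = 4*36 = 144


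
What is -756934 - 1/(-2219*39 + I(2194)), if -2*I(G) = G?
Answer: -66336181891/87638 ≈ -7.5693e+5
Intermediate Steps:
I(G) = -G/2
-756934 - 1/(-2219*39 + I(2194)) = -756934 - 1/(-2219*39 - ½*2194) = -756934 - 1/(-86541 - 1097) = -756934 - 1/(-87638) = -756934 - 1*(-1/87638) = -756934 + 1/87638 = -66336181891/87638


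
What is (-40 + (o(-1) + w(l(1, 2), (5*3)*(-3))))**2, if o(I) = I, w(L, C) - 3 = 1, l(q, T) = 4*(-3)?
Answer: 1369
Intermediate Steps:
l(q, T) = -12
w(L, C) = 4 (w(L, C) = 3 + 1 = 4)
(-40 + (o(-1) + w(l(1, 2), (5*3)*(-3))))**2 = (-40 + (-1 + 4))**2 = (-40 + 3)**2 = (-37)**2 = 1369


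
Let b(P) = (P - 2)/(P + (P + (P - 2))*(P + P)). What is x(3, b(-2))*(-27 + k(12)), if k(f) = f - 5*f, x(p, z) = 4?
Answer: -300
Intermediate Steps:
b(P) = (-2 + P)/(P + 2*P*(-2 + 2*P)) (b(P) = (-2 + P)/(P + (P + (-2 + P))*(2*P)) = (-2 + P)/(P + (-2 + 2*P)*(2*P)) = (-2 + P)/(P + 2*P*(-2 + 2*P)))
k(f) = -4*f
x(3, b(-2))*(-27 + k(12)) = 4*(-27 - 4*12) = 4*(-27 - 48) = 4*(-75) = -300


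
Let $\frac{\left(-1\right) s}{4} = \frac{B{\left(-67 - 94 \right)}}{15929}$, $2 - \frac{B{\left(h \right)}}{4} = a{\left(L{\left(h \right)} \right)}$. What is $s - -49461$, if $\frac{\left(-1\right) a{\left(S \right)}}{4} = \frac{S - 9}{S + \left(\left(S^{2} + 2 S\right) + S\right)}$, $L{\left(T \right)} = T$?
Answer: $\frac{19914844329529}{402637333} \approx 49461.0$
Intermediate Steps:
$a{\left(S \right)} = - \frac{4 \left(-9 + S\right)}{S^{2} + 4 S}$ ($a{\left(S \right)} = - 4 \frac{S - 9}{S + \left(\left(S^{2} + 2 S\right) + S\right)} = - 4 \frac{-9 + S}{S + \left(S^{2} + 3 S\right)} = - 4 \frac{-9 + S}{S^{2} + 4 S} = - \frac{4 \left(-9 + S\right)}{S^{2} + 4 S}$)
$B{\left(h \right)} = 8 - \frac{16 \left(9 - h\right)}{h \left(4 + h\right)}$ ($B{\left(h \right)} = 8 - 4 \frac{4 \left(9 - h\right)}{h \left(4 + h\right)} = 8 - \frac{16 \left(9 - h\right)}{h \left(4 + h\right)}$)
$s = - \frac{797984}{402637333}$ ($s = - 4 \frac{8 \frac{1}{-67 - 94} \frac{1}{4 - 161} \left(-18 + \left(-67 - 94\right)^{2} + 6 \left(-67 - 94\right)\right)}{15929} = - 4 \frac{8 \left(-18 + \left(-67 - 94\right)^{2} + 6 \left(-67 - 94\right)\right)}{\left(-67 - 94\right) \left(4 - 161\right)} \frac{1}{15929} = - 4 \frac{8 \left(-18 + \left(-161\right)^{2} + 6 \left(-161\right)\right)}{\left(-161\right) \left(4 - 161\right)} \frac{1}{15929} = - 4 \cdot 8 \left(- \frac{1}{161}\right) \frac{1}{-157} \left(-18 + 25921 - 966\right) \frac{1}{15929} = - 4 \cdot 8 \left(- \frac{1}{161}\right) \left(- \frac{1}{157}\right) 24937 \cdot \frac{1}{15929} = - 4 \cdot \frac{199496}{25277} \cdot \frac{1}{15929} = \left(-4\right) \frac{199496}{402637333} = - \frac{797984}{402637333} \approx -0.0019819$)
$s - -49461 = - \frac{797984}{402637333} - -49461 = - \frac{797984}{402637333} + 49461 = \frac{19914844329529}{402637333}$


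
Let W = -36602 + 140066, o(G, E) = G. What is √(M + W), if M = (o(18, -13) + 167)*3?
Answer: √104019 ≈ 322.52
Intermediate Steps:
W = 103464
M = 555 (M = (18 + 167)*3 = 185*3 = 555)
√(M + W) = √(555 + 103464) = √104019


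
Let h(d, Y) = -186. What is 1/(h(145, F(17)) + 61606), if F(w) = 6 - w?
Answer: 1/61420 ≈ 1.6281e-5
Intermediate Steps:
1/(h(145, F(17)) + 61606) = 1/(-186 + 61606) = 1/61420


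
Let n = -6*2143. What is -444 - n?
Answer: 12414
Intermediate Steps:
n = -12858
-444 - n = -444 - 1*(-12858) = -444 + 12858 = 12414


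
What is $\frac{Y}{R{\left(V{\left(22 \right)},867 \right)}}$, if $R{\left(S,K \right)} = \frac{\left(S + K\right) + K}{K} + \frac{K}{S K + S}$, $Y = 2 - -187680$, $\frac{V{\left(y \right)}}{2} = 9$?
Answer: $\frac{282482430384}{3124993} \approx 90395.0$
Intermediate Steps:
$V{\left(y \right)} = 18$ ($V{\left(y \right)} = 2 \cdot 9 = 18$)
$Y = 187682$ ($Y = 2 + 187680 = 187682$)
$R{\left(S,K \right)} = \frac{K}{S + K S} + \frac{S + 2 K}{K}$ ($R{\left(S,K \right)} = \frac{\left(K + S\right) + K}{K} + \frac{K}{K S + S} = \frac{S + 2 K}{K} + \frac{K}{S + K S} = \frac{K}{S + K S} + \frac{S + 2 K}{K}$)
$\frac{Y}{R{\left(V{\left(22 \right)},867 \right)}} = \frac{187682}{\frac{1}{867} \cdot \frac{1}{18} \frac{1}{1 + 867} \left(867^{2} + 18^{2} + 867 \cdot 18^{2} + 2 \cdot 867 \cdot 18 + 2 \cdot 18 \cdot 867^{2}\right)} = \frac{187682}{\frac{1}{867} \cdot \frac{1}{18} \cdot \frac{1}{868} \left(751689 + 324 + 867 \cdot 324 + 31212 + 2 \cdot 18 \cdot 751689\right)} = \frac{187682}{\frac{1}{867} \cdot \frac{1}{18} \cdot \frac{1}{868} \left(751689 + 324 + 280908 + 31212 + 27060804\right)} = \frac{187682}{\frac{1}{867} \cdot \frac{1}{18} \cdot \frac{1}{868} \cdot 28124937} = \frac{187682}{\frac{3124993}{1505112}} = 187682 \cdot \frac{1505112}{3124993} = \frac{282482430384}{3124993}$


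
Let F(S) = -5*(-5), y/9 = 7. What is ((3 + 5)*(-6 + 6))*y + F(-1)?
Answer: 25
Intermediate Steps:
y = 63 (y = 9*7 = 63)
F(S) = 25
((3 + 5)*(-6 + 6))*y + F(-1) = ((3 + 5)*(-6 + 6))*63 + 25 = (8*0)*63 + 25 = 0*63 + 25 = 0 + 25 = 25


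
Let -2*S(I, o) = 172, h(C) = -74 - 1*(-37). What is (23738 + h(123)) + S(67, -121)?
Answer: 23615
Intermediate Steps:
h(C) = -37 (h(C) = -74 + 37 = -37)
S(I, o) = -86 (S(I, o) = -½*172 = -86)
(23738 + h(123)) + S(67, -121) = (23738 - 37) - 86 = 23701 - 86 = 23615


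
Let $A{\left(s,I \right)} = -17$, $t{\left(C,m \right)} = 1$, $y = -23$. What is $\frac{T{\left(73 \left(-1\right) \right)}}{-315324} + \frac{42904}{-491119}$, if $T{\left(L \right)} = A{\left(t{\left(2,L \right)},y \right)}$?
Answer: $- \frac{13520311873}{154861607556} \approx -0.087306$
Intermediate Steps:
$T{\left(L \right)} = -17$
$\frac{T{\left(73 \left(-1\right) \right)}}{-315324} + \frac{42904}{-491119} = - \frac{17}{-315324} + \frac{42904}{-491119} = \left(-17\right) \left(- \frac{1}{315324}\right) + 42904 \left(- \frac{1}{491119}\right) = \frac{17}{315324} - \frac{42904}{491119} = - \frac{13520311873}{154861607556}$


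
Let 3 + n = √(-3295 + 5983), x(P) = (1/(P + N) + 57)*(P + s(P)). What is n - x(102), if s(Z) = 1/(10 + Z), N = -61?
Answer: -1908959/328 + 8*√42 ≈ -5768.1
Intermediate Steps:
x(P) = (57 + 1/(-61 + P))*(P + 1/(10 + P)) (x(P) = (1/(P - 61) + 57)*(P + 1/(10 + P)) = (1/(-61 + P) + 57)*(P + 1/(10 + P)) = (57 + 1/(-61 + P))*(P + 1/(10 + P)))
n = -3 + 8*√42 (n = -3 + √(-3295 + 5983) = -3 + √2688 = -3 + 8*√42 ≈ 48.846)
n - x(102) = (-3 + 8*√42) - (-3476 + 57*102 + 102*(-3476 + 57*102)*(10 + 102))/((-61 + 102)*(10 + 102)) = (-3 + 8*√42) - (-3476 + 5814 + 102*(-3476 + 5814)*112)/(41*112) = (-3 + 8*√42) - (-3476 + 5814 + 102*2338*112)/(41*112) = (-3 + 8*√42) - (-3476 + 5814 + 26709312)/(41*112) = (-3 + 8*√42) - 26711650/(41*112) = (-3 + 8*√42) - 1*1907975/328 = (-3 + 8*√42) - 1907975/328 = -1908959/328 + 8*√42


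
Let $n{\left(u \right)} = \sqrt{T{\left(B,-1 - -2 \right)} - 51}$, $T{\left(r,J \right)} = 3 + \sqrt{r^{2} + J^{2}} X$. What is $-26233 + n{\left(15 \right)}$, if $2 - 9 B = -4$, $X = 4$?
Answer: $-26233 + \frac{2 i \sqrt{108 - 3 \sqrt{13}}}{3} \approx -26233.0 + 6.5721 i$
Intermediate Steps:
$B = \frac{2}{3}$ ($B = \frac{2}{9} - - \frac{4}{9} = \frac{2}{9} + \frac{4}{9} = \frac{2}{3} \approx 0.66667$)
$T{\left(r,J \right)} = 3 + 4 \sqrt{J^{2} + r^{2}}$ ($T{\left(r,J \right)} = 3 + \sqrt{r^{2} + J^{2}} \cdot 4 = 3 + \sqrt{J^{2} + r^{2}} \cdot 4 = 3 + 4 \sqrt{J^{2} + r^{2}}$)
$n{\left(u \right)} = \sqrt{-48 + \frac{4 \sqrt{13}}{3}}$ ($n{\left(u \right)} = \sqrt{\left(3 + 4 \sqrt{\left(-1 - -2\right)^{2} + \left(\frac{2}{3}\right)^{2}}\right) - 51} = \sqrt{\left(3 + 4 \sqrt{\left(-1 + 2\right)^{2} + \frac{4}{9}}\right) - 51} = \sqrt{\left(3 + 4 \sqrt{1^{2} + \frac{4}{9}}\right) - 51} = \sqrt{\left(3 + 4 \sqrt{1 + \frac{4}{9}}\right) - 51} = \sqrt{\left(3 + 4 \sqrt{\frac{13}{9}}\right) - 51} = \sqrt{\left(3 + 4 \frac{\sqrt{13}}{3}\right) - 51} = \sqrt{\left(3 + \frac{4 \sqrt{13}}{3}\right) - 51} = \sqrt{-48 + \frac{4 \sqrt{13}}{3}}$)
$-26233 + n{\left(15 \right)} = -26233 + \frac{2 \sqrt{-108 + 3 \sqrt{13}}}{3}$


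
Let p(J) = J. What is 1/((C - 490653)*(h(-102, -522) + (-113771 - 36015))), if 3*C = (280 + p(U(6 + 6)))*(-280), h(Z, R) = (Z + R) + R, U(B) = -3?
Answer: 3/233872001708 ≈ 1.2828e-11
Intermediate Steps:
h(Z, R) = Z + 2*R (h(Z, R) = (R + Z) + R = Z + 2*R)
C = -77560/3 (C = ((280 - 3)*(-280))/3 = (277*(-280))/3 = (⅓)*(-77560) = -77560/3 ≈ -25853.)
1/((C - 490653)*(h(-102, -522) + (-113771 - 36015))) = 1/((-77560/3 - 490653)*((-102 + 2*(-522)) + (-113771 - 36015))) = 1/(-1549519*((-102 - 1044) - 149786)/3) = 1/(-1549519*(-1146 - 149786)/3) = 1/(-1549519/3*(-150932)) = 1/(233872001708/3) = 3/233872001708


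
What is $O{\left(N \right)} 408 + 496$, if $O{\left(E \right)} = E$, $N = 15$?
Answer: $6616$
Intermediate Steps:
$O{\left(N \right)} 408 + 496 = 15 \cdot 408 + 496 = 6120 + 496 = 6616$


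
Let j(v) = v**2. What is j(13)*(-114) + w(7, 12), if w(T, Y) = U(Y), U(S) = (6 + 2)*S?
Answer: -19170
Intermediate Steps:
U(S) = 8*S
w(T, Y) = 8*Y
j(13)*(-114) + w(7, 12) = 13**2*(-114) + 8*12 = 169*(-114) + 96 = -19266 + 96 = -19170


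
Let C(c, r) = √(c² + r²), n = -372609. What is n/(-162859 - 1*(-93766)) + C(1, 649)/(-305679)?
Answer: 41401/7677 - √421202/305679 ≈ 5.3907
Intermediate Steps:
n/(-162859 - 1*(-93766)) + C(1, 649)/(-305679) = -372609/(-162859 - 1*(-93766)) + √(1² + 649²)/(-305679) = -372609/(-162859 + 93766) + √(1 + 421201)*(-1/305679) = -372609/(-69093) + √421202*(-1/305679) = -372609*(-1/69093) - √421202/305679 = 41401/7677 - √421202/305679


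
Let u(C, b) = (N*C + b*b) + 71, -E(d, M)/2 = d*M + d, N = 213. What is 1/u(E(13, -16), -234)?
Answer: 1/137897 ≈ 7.2518e-6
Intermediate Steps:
E(d, M) = -2*d - 2*M*d (E(d, M) = -2*(d*M + d) = -2*(M*d + d) = -2*(d + M*d) = -2*d - 2*M*d)
u(C, b) = 71 + b² + 213*C (u(C, b) = (213*C + b*b) + 71 = (213*C + b²) + 71 = (b² + 213*C) + 71 = 71 + b² + 213*C)
1/u(E(13, -16), -234) = 1/(71 + (-234)² + 213*(-2*13*(1 - 16))) = 1/(71 + 54756 + 213*(-2*13*(-15))) = 1/(71 + 54756 + 213*390) = 1/(71 + 54756 + 83070) = 1/137897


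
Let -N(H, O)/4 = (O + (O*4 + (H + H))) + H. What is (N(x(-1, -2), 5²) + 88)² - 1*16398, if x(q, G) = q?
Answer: 143602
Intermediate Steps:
N(H, O) = -20*O - 12*H (N(H, O) = -4*((O + (O*4 + (H + H))) + H) = -4*((O + (4*O + 2*H)) + H) = -4*((O + (2*H + 4*O)) + H) = -4*((2*H + 5*O) + H) = -4*(3*H + 5*O) = -20*O - 12*H)
(N(x(-1, -2), 5²) + 88)² - 1*16398 = ((-20*5² - 12*(-1)) + 88)² - 1*16398 = ((-20*25 + 12) + 88)² - 16398 = ((-500 + 12) + 88)² - 16398 = (-488 + 88)² - 16398 = (-400)² - 16398 = 160000 - 16398 = 143602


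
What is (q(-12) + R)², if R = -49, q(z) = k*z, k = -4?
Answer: 1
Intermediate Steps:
q(z) = -4*z
(q(-12) + R)² = (-4*(-12) - 49)² = (48 - 49)² = (-1)² = 1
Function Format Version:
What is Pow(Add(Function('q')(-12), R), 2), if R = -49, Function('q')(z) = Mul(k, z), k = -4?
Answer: 1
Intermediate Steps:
Function('q')(z) = Mul(-4, z)
Pow(Add(Function('q')(-12), R), 2) = Pow(Add(Mul(-4, -12), -49), 2) = Pow(Add(48, -49), 2) = Pow(-1, 2) = 1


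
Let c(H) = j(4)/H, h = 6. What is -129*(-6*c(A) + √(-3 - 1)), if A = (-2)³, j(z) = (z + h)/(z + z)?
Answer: -1935/16 - 258*I ≈ -120.94 - 258.0*I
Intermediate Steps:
j(z) = (6 + z)/(2*z) (j(z) = (z + 6)/(z + z) = (6 + z)/((2*z)) = (6 + z)*(1/(2*z)) = (6 + z)/(2*z))
A = -8
c(H) = 5/(4*H) (c(H) = ((½)*(6 + 4)/4)/H = ((½)*(¼)*10)/H = 5/(4*H))
-129*(-6*c(A) + √(-3 - 1)) = -129*(-15/(2*(-8)) + √(-3 - 1)) = -129*(-15*(-1)/(2*8) + √(-4)) = -129*(-6*(-5/32) + 2*I) = -129*(15/16 + 2*I) = -1935/16 - 258*I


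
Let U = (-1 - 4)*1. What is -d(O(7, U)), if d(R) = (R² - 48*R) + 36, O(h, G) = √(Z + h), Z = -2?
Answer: -41 + 48*√5 ≈ 66.331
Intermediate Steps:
U = -5 (U = -5*1 = -5)
O(h, G) = √(-2 + h)
d(R) = 36 + R² - 48*R
-d(O(7, U)) = -(36 + (√(-2 + 7))² - 48*√(-2 + 7)) = -(36 + (√5)² - 48*√5) = -(36 + 5 - 48*√5) = -(41 - 48*√5) = -41 + 48*√5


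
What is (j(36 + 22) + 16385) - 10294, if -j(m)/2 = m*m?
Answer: -637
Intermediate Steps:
j(m) = -2*m² (j(m) = -2*m*m = -2*m²)
(j(36 + 22) + 16385) - 10294 = (-2*(36 + 22)² + 16385) - 10294 = (-2*58² + 16385) - 10294 = (-2*3364 + 16385) - 10294 = (-6728 + 16385) - 10294 = 9657 - 10294 = -637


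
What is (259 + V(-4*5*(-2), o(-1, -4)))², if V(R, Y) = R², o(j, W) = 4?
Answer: 3455881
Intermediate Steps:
(259 + V(-4*5*(-2), o(-1, -4)))² = (259 + (-4*5*(-2))²)² = (259 + (-20*(-2))²)² = (259 + 40²)² = (259 + 1600)² = 1859² = 3455881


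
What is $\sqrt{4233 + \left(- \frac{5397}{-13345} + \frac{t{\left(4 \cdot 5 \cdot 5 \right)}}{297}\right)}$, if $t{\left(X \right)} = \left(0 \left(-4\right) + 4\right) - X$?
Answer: $\frac{\sqrt{820959313508510}}{440385} \approx 65.062$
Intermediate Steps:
$t{\left(X \right)} = 4 - X$ ($t{\left(X \right)} = \left(0 + 4\right) - X = 4 - X$)
$\sqrt{4233 + \left(- \frac{5397}{-13345} + \frac{t{\left(4 \cdot 5 \cdot 5 \right)}}{297}\right)} = \sqrt{4233 + \left(- \frac{5397}{-13345} + \frac{4 - 4 \cdot 5 \cdot 5}{297}\right)} = \sqrt{4233 + \left(\left(-5397\right) \left(- \frac{1}{13345}\right) + \left(4 - 20 \cdot 5\right) \frac{1}{297}\right)} = \sqrt{4233 + \left(\frac{5397}{13345} + \left(4 - 100\right) \frac{1}{297}\right)} = \sqrt{4233 + \left(\frac{5397}{13345} - \frac{32}{99}\right)} = \sqrt{4233 + \frac{107263}{1321155}} = \sqrt{\frac{5592556378}{1321155}} = \frac{\sqrt{820959313508510}}{440385}$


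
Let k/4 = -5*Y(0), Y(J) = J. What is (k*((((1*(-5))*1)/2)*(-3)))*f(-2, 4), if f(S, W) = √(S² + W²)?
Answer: 0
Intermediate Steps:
k = 0 (k = 4*(-5*0) = 4*0 = 0)
(k*((((1*(-5))*1)/2)*(-3)))*f(-2, 4) = (0*((((1*(-5))*1)/2)*(-3)))*√((-2)² + 4²) = (0*((-5*1*(½))*(-3)))*√(4 + 16) = (0*(-5*½*(-3)))*√20 = (0*(-5/2*(-3)))*(2*√5) = (0*(15/2))*(2*√5) = 0*(2*√5) = 0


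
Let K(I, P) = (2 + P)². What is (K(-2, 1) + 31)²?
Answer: 1600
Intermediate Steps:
(K(-2, 1) + 31)² = ((2 + 1)² + 31)² = (3² + 31)² = (9 + 31)² = 40² = 1600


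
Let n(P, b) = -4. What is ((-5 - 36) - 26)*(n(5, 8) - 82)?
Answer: 5762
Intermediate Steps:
((-5 - 36) - 26)*(n(5, 8) - 82) = ((-5 - 36) - 26)*(-4 - 82) = (-41 - 26)*(-86) = -67*(-86) = 5762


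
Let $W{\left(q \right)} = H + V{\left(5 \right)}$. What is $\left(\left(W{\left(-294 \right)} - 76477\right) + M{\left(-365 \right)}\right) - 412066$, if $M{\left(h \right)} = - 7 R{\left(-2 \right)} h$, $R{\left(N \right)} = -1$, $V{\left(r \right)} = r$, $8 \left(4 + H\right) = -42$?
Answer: $- \frac{1964409}{4} \approx -4.911 \cdot 10^{5}$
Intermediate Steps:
$H = - \frac{37}{4}$ ($H = -4 + \frac{1}{8} \left(-42\right) = -4 - \frac{21}{4} = - \frac{37}{4} \approx -9.25$)
$M{\left(h \right)} = 7 h$ ($M{\left(h \right)} = \left(-7\right) \left(-1\right) h = 7 h$)
$W{\left(q \right)} = - \frac{17}{4}$ ($W{\left(q \right)} = - \frac{37}{4} + 5 = - \frac{17}{4}$)
$\left(\left(W{\left(-294 \right)} - 76477\right) + M{\left(-365 \right)}\right) - 412066 = \left(\left(- \frac{17}{4} - 76477\right) + 7 \left(-365\right)\right) - 412066 = \left(- \frac{305925}{4} - 2555\right) - 412066 = - \frac{316145}{4} - 412066 = - \frac{1964409}{4}$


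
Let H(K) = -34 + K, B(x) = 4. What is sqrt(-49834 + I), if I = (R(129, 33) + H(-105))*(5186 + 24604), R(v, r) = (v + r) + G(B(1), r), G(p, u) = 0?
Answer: 2*sqrt(158834) ≈ 797.08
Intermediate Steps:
R(v, r) = r + v (R(v, r) = (v + r) + 0 = (r + v) + 0 = r + v)
I = 685170 (I = ((33 + 129) + (-34 - 105))*(5186 + 24604) = (162 - 139)*29790 = 23*29790 = 685170)
sqrt(-49834 + I) = sqrt(-49834 + 685170) = sqrt(635336) = 2*sqrt(158834)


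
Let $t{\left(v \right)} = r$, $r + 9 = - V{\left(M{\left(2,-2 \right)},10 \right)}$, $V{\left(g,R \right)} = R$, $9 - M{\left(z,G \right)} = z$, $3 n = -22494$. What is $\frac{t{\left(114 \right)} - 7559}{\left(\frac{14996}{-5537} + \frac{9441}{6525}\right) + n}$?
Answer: $\frac{30420554850}{30104472637} \approx 1.0105$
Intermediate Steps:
$n = -7498$ ($n = \frac{1}{3} \left(-22494\right) = -7498$)
$M{\left(z,G \right)} = 9 - z$
$r = -19$ ($r = -9 - 10 = -19$)
$t{\left(v \right)} = -19$
$\frac{t{\left(114 \right)} - 7559}{\left(\frac{14996}{-5537} + \frac{9441}{6525}\right) + n} = \frac{-19 - 7559}{\left(\frac{14996}{-5537} + \frac{9441}{6525}\right) - 7498} = - \frac{7578}{\left(14996 \left(- \frac{1}{5537}\right) + 9441 \cdot \frac{1}{6525}\right) - 7498} = - \frac{7578}{\left(- \frac{14996}{5537} + \frac{1049}{725}\right) - 7498} = - \frac{7578}{- \frac{5063787}{4014325} - 7498} = - \frac{7578}{- \frac{30104472637}{4014325}} = \left(-7578\right) \left(- \frac{4014325}{30104472637}\right) = \frac{30420554850}{30104472637}$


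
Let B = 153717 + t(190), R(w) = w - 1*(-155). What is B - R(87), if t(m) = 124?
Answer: 153599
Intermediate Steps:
R(w) = 155 + w (R(w) = w + 155 = 155 + w)
B = 153841 (B = 153717 + 124 = 153841)
B - R(87) = 153841 - (155 + 87) = 153841 - 1*242 = 153841 - 242 = 153599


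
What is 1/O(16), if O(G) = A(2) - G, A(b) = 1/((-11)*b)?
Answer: -22/353 ≈ -0.062323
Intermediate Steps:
A(b) = -1/(11*b)
O(G) = -1/22 - G (O(G) = -1/11/2 - G = -1/11*½ - G = -1/22 - G)
1/O(16) = 1/(-1/22 - 1*16) = 1/(-1/22 - 16) = 1/(-353/22) = -22/353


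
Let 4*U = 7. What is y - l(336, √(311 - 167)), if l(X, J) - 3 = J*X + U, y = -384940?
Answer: -1555907/4 ≈ -3.8898e+5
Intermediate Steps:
U = 7/4 (U = (¼)*7 = 7/4 ≈ 1.7500)
l(X, J) = 19/4 + J*X (l(X, J) = 3 + (J*X + 7/4) = 3 + (7/4 + J*X) = 19/4 + J*X)
y - l(336, √(311 - 167)) = -384940 - (19/4 + √(311 - 167)*336) = -384940 - (19/4 + √144*336) = -384940 - (19/4 + 12*336) = -384940 - (19/4 + 4032) = -384940 - 1*16147/4 = -384940 - 16147/4 = -1555907/4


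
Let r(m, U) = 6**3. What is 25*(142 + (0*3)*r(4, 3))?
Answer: 3550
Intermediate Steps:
r(m, U) = 216
25*(142 + (0*3)*r(4, 3)) = 25*(142 + (0*3)*216) = 25*(142 + 0*216) = 25*(142 + 0) = 25*142 = 3550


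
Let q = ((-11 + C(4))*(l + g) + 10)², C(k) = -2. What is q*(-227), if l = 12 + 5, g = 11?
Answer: -28446732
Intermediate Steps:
l = 17
q = 125316 (q = ((-11 - 2)*(17 + 11) + 10)² = (-13*28 + 10)² = (-364 + 10)² = (-354)² = 125316)
q*(-227) = 125316*(-227) = -28446732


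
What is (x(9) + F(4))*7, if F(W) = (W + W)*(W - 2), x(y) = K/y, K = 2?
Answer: 1022/9 ≈ 113.56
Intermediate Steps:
x(y) = 2/y
F(W) = 2*W*(-2 + W) (F(W) = (2*W)*(-2 + W) = 2*W*(-2 + W))
(x(9) + F(4))*7 = (2/9 + 2*4*(-2 + 4))*7 = (2*(1/9) + 2*4*2)*7 = (2/9 + 16)*7 = (146/9)*7 = 1022/9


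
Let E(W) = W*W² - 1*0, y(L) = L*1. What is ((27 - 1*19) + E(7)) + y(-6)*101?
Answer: -255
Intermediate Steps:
y(L) = L
E(W) = W³ (E(W) = W³ + 0 = W³)
((27 - 1*19) + E(7)) + y(-6)*101 = ((27 - 1*19) + 7³) - 6*101 = ((27 - 19) + 343) - 606 = (8 + 343) - 606 = 351 - 606 = -255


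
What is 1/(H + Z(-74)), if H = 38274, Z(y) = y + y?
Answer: 1/38126 ≈ 2.6229e-5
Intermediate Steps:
Z(y) = 2*y
1/(H + Z(-74)) = 1/(38274 + 2*(-74)) = 1/(38274 - 148) = 1/38126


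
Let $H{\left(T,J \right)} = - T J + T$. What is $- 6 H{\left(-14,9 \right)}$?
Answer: $-672$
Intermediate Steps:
$H{\left(T,J \right)} = T - J T$ ($H{\left(T,J \right)} = - J T + T = T - J T$)
$- 6 H{\left(-14,9 \right)} = - 6 \left(- 14 \left(1 - 9\right)\right) = - 6 \left(\left(-14\right) \left(-8\right)\right) = \left(-6\right) 112 = -672$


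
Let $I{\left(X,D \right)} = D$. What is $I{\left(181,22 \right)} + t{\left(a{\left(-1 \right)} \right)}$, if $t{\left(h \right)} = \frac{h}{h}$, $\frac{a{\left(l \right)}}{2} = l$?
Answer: $23$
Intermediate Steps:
$a{\left(l \right)} = 2 l$
$t{\left(h \right)} = 1$
$I{\left(181,22 \right)} + t{\left(a{\left(-1 \right)} \right)} = 22 + 1 = 23$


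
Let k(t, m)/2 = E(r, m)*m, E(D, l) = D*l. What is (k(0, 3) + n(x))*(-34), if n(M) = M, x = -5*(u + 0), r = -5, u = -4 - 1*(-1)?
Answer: 2550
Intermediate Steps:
u = -3 (u = -4 + 1 = -3)
x = 15 (x = -5*(-3 + 0) = -5*(-3) = 15)
k(t, m) = -10*m² (k(t, m) = 2*((-5*m)*m) = 2*(-5*m²) = -10*m²)
(k(0, 3) + n(x))*(-34) = (-10*3² + 15)*(-34) = (-10*9 + 15)*(-34) = (-90 + 15)*(-34) = -75*(-34) = 2550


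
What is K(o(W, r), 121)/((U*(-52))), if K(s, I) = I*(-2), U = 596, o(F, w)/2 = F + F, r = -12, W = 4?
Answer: 121/15496 ≈ 0.0078085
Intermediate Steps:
o(F, w) = 4*F (o(F, w) = 2*(F + F) = 2*(2*F) = 4*F)
K(s, I) = -2*I
K(o(W, r), 121)/((U*(-52))) = (-2*121)/((596*(-52))) = -242/(-30992) = -242*(-1/30992) = 121/15496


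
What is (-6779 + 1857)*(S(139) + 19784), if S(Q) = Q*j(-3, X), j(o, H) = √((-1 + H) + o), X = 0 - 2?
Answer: -97376848 - 684158*I*√6 ≈ -9.7377e+7 - 1.6758e+6*I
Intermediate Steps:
X = -2
j(o, H) = √(-1 + H + o)
S(Q) = I*Q*√6 (S(Q) = Q*√(-1 - 2 - 3) = Q*√(-6) = Q*(I*√6) = I*Q*√6)
(-6779 + 1857)*(S(139) + 19784) = (-6779 + 1857)*(I*139*√6 + 19784) = -4922*(139*I*√6 + 19784) = -4922*(19784 + 139*I*√6) = -97376848 - 684158*I*√6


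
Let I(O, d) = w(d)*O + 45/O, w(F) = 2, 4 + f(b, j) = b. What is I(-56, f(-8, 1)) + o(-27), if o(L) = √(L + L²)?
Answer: -6317/56 + 3*√78 ≈ -86.308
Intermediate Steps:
f(b, j) = -4 + b
I(O, d) = 2*O + 45/O
I(-56, f(-8, 1)) + o(-27) = (2*(-56) + 45/(-56)) + √(-27*(1 - 27)) = (-112 + 45*(-1/56)) + √(-27*(-26)) = (-112 - 45/56) + √702 = -6317/56 + 3*√78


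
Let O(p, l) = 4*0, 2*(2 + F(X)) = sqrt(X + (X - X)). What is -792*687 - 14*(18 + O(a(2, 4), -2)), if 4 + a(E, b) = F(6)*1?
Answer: -544356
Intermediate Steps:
F(X) = -2 + sqrt(X)/2 (F(X) = -2 + sqrt(X + (X - X))/2 = -2 + sqrt(X + 0)/2 = -2 + sqrt(X)/2)
a(E, b) = -6 + sqrt(6)/2 (a(E, b) = -4 + (-2 + sqrt(6)/2)*1 = -4 + (-2 + sqrt(6)/2) = -6 + sqrt(6)/2)
O(p, l) = 0
-792*687 - 14*(18 + O(a(2, 4), -2)) = -792*687 - 14*(18 + 0) = -544104 - 14*18 = -544104 - 252 = -544356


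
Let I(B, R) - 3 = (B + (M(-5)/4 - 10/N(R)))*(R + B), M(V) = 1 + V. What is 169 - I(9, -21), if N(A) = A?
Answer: 1874/7 ≈ 267.71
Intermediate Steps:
I(B, R) = 3 + (B + R)*(-1 + B - 10/R) (I(B, R) = 3 + (B + ((1 - 5)/4 - 10/R))*(R + B) = 3 + (B + (-4*¼ - 10/R))*(B + R) = 3 + (B + (-1 - 10/R))*(B + R) = 3 + (-1 + B - 10/R)*(B + R) = 3 + (B + R)*(-1 + B - 10/R))
169 - I(9, -21) = 169 - (-7 + 9² - 1*9 - 1*(-21) + 9*(-21) - 10*9/(-21)) = 169 - (-7 + 81 - 9 + 21 - 189 - 10*9*(-1/21)) = 169 - (-7 + 81 - 9 + 21 - 189 + 30/7) = 169 - 1*(-691/7) = 169 + 691/7 = 1874/7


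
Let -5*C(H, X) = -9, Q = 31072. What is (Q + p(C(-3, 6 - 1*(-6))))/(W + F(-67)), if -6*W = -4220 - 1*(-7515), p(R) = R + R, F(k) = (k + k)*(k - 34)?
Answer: 932268/389545 ≈ 2.3932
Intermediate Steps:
C(H, X) = 9/5 (C(H, X) = -⅕*(-9) = 9/5)
F(k) = 2*k*(-34 + k) (F(k) = (2*k)*(-34 + k) = 2*k*(-34 + k))
p(R) = 2*R
W = -3295/6 (W = -(-4220 - 1*(-7515))/6 = -(-4220 + 7515)/6 = -⅙*3295 = -3295/6 ≈ -549.17)
(Q + p(C(-3, 6 - 1*(-6))))/(W + F(-67)) = (31072 + 2*(9/5))/(-3295/6 + 2*(-67)*(-34 - 67)) = (31072 + 18/5)/(-3295/6 + 2*(-67)*(-101)) = 155378/(5*(-3295/6 + 13534)) = 155378/(5*(77909/6)) = (155378/5)*(6/77909) = 932268/389545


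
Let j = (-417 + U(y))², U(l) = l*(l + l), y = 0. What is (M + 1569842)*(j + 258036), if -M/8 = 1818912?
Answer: -5607014518950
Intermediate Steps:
M = -14551296 (M = -8*1818912 = -14551296)
U(l) = 2*l² (U(l) = l*(2*l) = 2*l²)
j = 173889 (j = (-417 + 2*0²)² = (-417 + 2*0)² = (-417 + 0)² = (-417)² = 173889)
(M + 1569842)*(j + 258036) = (-14551296 + 1569842)*(173889 + 258036) = -12981454*431925 = -5607014518950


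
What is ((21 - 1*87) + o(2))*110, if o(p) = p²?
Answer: -6820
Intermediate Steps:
((21 - 1*87) + o(2))*110 = ((21 - 1*87) + 2²)*110 = ((21 - 87) + 4)*110 = (-66 + 4)*110 = -62*110 = -6820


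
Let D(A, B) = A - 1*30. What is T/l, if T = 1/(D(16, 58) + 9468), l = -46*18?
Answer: -1/7827912 ≈ -1.2775e-7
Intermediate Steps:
D(A, B) = -30 + A (D(A, B) = A - 30 = -30 + A)
l = -828
T = 1/9454 (T = 1/((-30 + 16) + 9468) = 1/(-14 + 9468) = 1/9454 ≈ 0.00010578)
T/l = (1/9454)/(-828) = (1/9454)*(-1/828) = -1/7827912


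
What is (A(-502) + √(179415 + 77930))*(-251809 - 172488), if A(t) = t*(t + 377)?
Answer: -26624636750 - 424297*√257345 ≈ -2.6840e+10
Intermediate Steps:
A(t) = t*(377 + t)
(A(-502) + √(179415 + 77930))*(-251809 - 172488) = (-502*(377 - 502) + √(179415 + 77930))*(-251809 - 172488) = (-502*(-125) + √257345)*(-424297) = (62750 + √257345)*(-424297) = -26624636750 - 424297*√257345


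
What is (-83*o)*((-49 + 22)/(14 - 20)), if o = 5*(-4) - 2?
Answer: 8217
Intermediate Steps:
o = -22 (o = -20 - 2 = -22)
(-83*o)*((-49 + 22)/(14 - 20)) = (-83*(-22))*((-49 + 22)/(14 - 20)) = 1826*(-27/(-6)) = 1826*(-27*(-1/6)) = 1826*(9/2) = 8217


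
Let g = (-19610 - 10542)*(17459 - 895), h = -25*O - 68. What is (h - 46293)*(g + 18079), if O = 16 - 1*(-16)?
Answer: 23553130066489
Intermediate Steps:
O = 32 (O = 16 + 16 = 32)
h = -868 (h = -25*32 - 68 = -800 - 68 = -868)
g = -499437728 (g = -30152*16564 = -499437728)
(h - 46293)*(g + 18079) = (-868 - 46293)*(-499437728 + 18079) = -47161*(-499419649) = 23553130066489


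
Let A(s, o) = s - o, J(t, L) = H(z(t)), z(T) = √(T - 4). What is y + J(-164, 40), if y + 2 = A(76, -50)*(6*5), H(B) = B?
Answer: 3778 + 2*I*√42 ≈ 3778.0 + 12.961*I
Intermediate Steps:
z(T) = √(-4 + T)
J(t, L) = √(-4 + t)
y = 3778 (y = -2 + (76 - 1*(-50))*(6*5) = -2 + (76 + 50)*30 = -2 + 126*30 = -2 + 3780 = 3778)
y + J(-164, 40) = 3778 + √(-4 - 164) = 3778 + √(-168) = 3778 + 2*I*√42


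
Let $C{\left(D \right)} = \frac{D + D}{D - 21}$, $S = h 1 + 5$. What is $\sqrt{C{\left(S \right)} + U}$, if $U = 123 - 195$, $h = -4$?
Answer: $\frac{i \sqrt{7210}}{10} \approx 8.4912 i$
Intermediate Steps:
$U = -72$
$S = 1$ ($S = \left(-4\right) 1 + 5 = -4 + 5 = 1$)
$C{\left(D \right)} = \frac{2 D}{-21 + D}$
$\sqrt{C{\left(S \right)} + U} = \sqrt{2 \cdot 1 \frac{1}{-21 + 1} - 72} = \sqrt{2 \cdot 1 \frac{1}{-20} - 72} = \sqrt{2 \cdot 1 \left(- \frac{1}{20}\right) - 72} = \sqrt{- \frac{1}{10} - 72} = \sqrt{- \frac{721}{10}} = \frac{i \sqrt{7210}}{10}$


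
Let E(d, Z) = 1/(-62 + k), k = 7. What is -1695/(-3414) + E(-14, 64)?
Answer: 29937/62590 ≈ 0.47830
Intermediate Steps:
E(d, Z) = -1/55 (E(d, Z) = 1/(-62 + 7) = 1/(-55) = -1/55)
-1695/(-3414) + E(-14, 64) = -1695/(-3414) - 1/55 = -1695*(-1/3414) - 1/55 = 565/1138 - 1/55 = 29937/62590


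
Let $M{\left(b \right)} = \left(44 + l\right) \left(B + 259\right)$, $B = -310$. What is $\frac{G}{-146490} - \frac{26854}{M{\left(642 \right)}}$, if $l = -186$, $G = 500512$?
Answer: $- \frac{629879197}{88406715} \approx -7.1248$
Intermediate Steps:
$M{\left(b \right)} = 7242$ ($M{\left(b \right)} = \left(44 - 186\right) \left(-310 + 259\right) = \left(-142\right) \left(-51\right) = 7242$)
$\frac{G}{-146490} - \frac{26854}{M{\left(642 \right)}} = \frac{500512}{-146490} - \frac{26854}{7242} = 500512 \left(- \frac{1}{146490}\right) - \frac{13427}{3621} = - \frac{250256}{73245} - \frac{13427}{3621} = - \frac{629879197}{88406715}$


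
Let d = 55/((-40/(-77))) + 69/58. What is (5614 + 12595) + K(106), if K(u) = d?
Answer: 4249327/232 ≈ 18316.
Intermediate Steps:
d = 24839/232 (d = 55/((-40*(-1/77))) + 69*(1/58) = 55/(40/77) + 69/58 = 55*(77/40) + 69/58 = 847/8 + 69/58 = 24839/232 ≈ 107.06)
K(u) = 24839/232
(5614 + 12595) + K(106) = (5614 + 12595) + 24839/232 = 18209 + 24839/232 = 4249327/232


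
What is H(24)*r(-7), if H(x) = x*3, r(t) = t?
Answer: -504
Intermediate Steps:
H(x) = 3*x
H(24)*r(-7) = (3*24)*(-7) = 72*(-7) = -504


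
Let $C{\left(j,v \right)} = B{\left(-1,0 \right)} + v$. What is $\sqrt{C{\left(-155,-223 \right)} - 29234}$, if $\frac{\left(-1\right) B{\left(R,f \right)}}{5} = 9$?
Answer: $3 i \sqrt{3278} \approx 171.76 i$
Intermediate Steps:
$B{\left(R,f \right)} = -45$ ($B{\left(R,f \right)} = \left(-5\right) 9 = -45$)
$C{\left(j,v \right)} = -45 + v$
$\sqrt{C{\left(-155,-223 \right)} - 29234} = \sqrt{\left(-45 - 223\right) - 29234} = \sqrt{-268 - 29234} = \sqrt{-29502} = 3 i \sqrt{3278}$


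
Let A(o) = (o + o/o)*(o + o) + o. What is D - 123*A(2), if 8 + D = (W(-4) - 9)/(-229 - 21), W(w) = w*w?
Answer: -432507/250 ≈ -1730.0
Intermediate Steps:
W(w) = w²
D = -2007/250 (D = -8 + ((-4)² - 9)/(-229 - 21) = -8 + (16 - 9)/(-250) = -8 + 7*(-1/250) = -8 - 7/250 = -2007/250 ≈ -8.0280)
A(o) = o + 2*o*(1 + o) (A(o) = (o + 1)*(2*o) + o = (1 + o)*(2*o) + o = 2*o*(1 + o) + o = o + 2*o*(1 + o))
D - 123*A(2) = -2007/250 - 246*(3 + 2*2) = -2007/250 - 246*(3 + 4) = -2007/250 - 246*7 = -2007/250 - 123*14 = -2007/250 - 1722 = -432507/250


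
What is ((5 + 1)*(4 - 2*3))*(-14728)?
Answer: 176736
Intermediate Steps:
((5 + 1)*(4 - 2*3))*(-14728) = (6*(4 - 6))*(-14728) = (6*(-2))*(-14728) = -12*(-14728) = 176736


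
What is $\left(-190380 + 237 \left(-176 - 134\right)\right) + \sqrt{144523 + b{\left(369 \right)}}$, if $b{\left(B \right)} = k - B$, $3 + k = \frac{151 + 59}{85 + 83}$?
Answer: $-263850 + \frac{\sqrt{576609}}{2} \approx -2.6347 \cdot 10^{5}$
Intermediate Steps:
$k = - \frac{7}{4}$ ($k = -3 + \frac{151 + 59}{85 + 83} = -3 + \frac{210}{168} = -3 + 210 \cdot \frac{1}{168} = -3 + \frac{5}{4} = - \frac{7}{4} \approx -1.75$)
$b{\left(B \right)} = - \frac{7}{4} - B$
$\left(-190380 + 237 \left(-176 - 134\right)\right) + \sqrt{144523 + b{\left(369 \right)}} = \left(-190380 + 237 \left(-176 - 134\right)\right) + \sqrt{144523 - \frac{1483}{4}} = \left(-190380 + 237 \left(-310\right)\right) + \sqrt{144523 - \frac{1483}{4}} = \left(-190380 - 73470\right) + \sqrt{144523 - \frac{1483}{4}} = -263850 + \sqrt{\frac{576609}{4}} = -263850 + \frac{\sqrt{576609}}{2}$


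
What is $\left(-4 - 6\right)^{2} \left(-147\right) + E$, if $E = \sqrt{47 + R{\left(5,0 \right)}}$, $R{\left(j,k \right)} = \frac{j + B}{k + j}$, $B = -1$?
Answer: $-14700 + \frac{\sqrt{1195}}{5} \approx -14693.0$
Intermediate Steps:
$R{\left(j,k \right)} = \frac{-1 + j}{j + k}$ ($R{\left(j,k \right)} = \frac{j - 1}{k + j} = \frac{-1 + j}{j + k}$)
$E = \frac{\sqrt{1195}}{5}$ ($E = \sqrt{47 + \frac{-1 + 5}{5 + 0}} = \sqrt{47 + \frac{1}{5} \cdot 4} = \sqrt{47 + \frac{4}{5}} = \sqrt{\frac{239}{5}} = \frac{\sqrt{1195}}{5} \approx 6.9138$)
$\left(-4 - 6\right)^{2} \left(-147\right) + E = \left(-4 - 6\right)^{2} \left(-147\right) + \frac{\sqrt{1195}}{5} = \left(-10\right)^{2} \left(-147\right) + \frac{\sqrt{1195}}{5} = 100 \left(-147\right) + \frac{\sqrt{1195}}{5} = -14700 + \frac{\sqrt{1195}}{5}$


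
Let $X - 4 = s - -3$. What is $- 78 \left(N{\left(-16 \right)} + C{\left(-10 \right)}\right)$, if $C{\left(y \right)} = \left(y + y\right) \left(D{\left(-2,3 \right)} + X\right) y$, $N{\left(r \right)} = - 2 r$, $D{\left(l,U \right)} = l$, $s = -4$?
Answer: $-18096$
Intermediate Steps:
$X = 3$ ($X = 4 - 1 = 3$)
$C{\left(y \right)} = 2 y^{2}$ ($C{\left(y \right)} = \left(y + y\right) \left(-2 + 3\right) y = 2 y 1 y = 2 y y = 2 y^{2}$)
$- 78 \left(N{\left(-16 \right)} + C{\left(-10 \right)}\right) = - 78 \left(\left(-2\right) \left(-16\right) + 2 \left(-10\right)^{2}\right) = - 78 \left(32 + 2 \cdot 100\right) = - 78 \left(32 + 200\right) = \left(-78\right) 232 = -18096$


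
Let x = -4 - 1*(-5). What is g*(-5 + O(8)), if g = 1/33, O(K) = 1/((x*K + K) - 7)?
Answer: -4/27 ≈ -0.14815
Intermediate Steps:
x = 1 (x = -4 + 5 = 1)
O(K) = 1/(-7 + 2*K) (O(K) = 1/((1*K + K) - 7) = 1/((K + K) - 7) = 1/(2*K - 7) = 1/(-7 + 2*K))
g = 1/33 ≈ 0.030303
g*(-5 + O(8)) = (-5 + 1/(-7 + 2*8))/33 = (-5 + 1/(-7 + 16))/33 = (-5 + 1/9)/33 = (1/33)*(-44/9) = -4/27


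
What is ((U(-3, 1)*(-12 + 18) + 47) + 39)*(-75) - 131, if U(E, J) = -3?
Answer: -5231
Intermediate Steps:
((U(-3, 1)*(-12 + 18) + 47) + 39)*(-75) - 131 = ((-3*(-12 + 18) + 47) + 39)*(-75) - 131 = ((-3*6 + 47) + 39)*(-75) - 131 = ((-18 + 47) + 39)*(-75) - 131 = (29 + 39)*(-75) - 131 = 68*(-75) - 131 = -5100 - 131 = -5231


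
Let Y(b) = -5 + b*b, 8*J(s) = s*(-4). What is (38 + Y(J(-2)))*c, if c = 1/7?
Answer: 34/7 ≈ 4.8571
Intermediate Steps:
J(s) = -s/2 (J(s) = (s*(-4))/8 = (-4*s)/8 = -s/2)
Y(b) = -5 + b²
c = ⅐ ≈ 0.14286
(38 + Y(J(-2)))*c = (38 + (-5 + (-½*(-2))²))*(⅐) = (38 + (-5 + 1²))*(⅐) = (38 + (-5 + 1))*(⅐) = (38 - 4)*(⅐) = 34*(⅐) = 34/7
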